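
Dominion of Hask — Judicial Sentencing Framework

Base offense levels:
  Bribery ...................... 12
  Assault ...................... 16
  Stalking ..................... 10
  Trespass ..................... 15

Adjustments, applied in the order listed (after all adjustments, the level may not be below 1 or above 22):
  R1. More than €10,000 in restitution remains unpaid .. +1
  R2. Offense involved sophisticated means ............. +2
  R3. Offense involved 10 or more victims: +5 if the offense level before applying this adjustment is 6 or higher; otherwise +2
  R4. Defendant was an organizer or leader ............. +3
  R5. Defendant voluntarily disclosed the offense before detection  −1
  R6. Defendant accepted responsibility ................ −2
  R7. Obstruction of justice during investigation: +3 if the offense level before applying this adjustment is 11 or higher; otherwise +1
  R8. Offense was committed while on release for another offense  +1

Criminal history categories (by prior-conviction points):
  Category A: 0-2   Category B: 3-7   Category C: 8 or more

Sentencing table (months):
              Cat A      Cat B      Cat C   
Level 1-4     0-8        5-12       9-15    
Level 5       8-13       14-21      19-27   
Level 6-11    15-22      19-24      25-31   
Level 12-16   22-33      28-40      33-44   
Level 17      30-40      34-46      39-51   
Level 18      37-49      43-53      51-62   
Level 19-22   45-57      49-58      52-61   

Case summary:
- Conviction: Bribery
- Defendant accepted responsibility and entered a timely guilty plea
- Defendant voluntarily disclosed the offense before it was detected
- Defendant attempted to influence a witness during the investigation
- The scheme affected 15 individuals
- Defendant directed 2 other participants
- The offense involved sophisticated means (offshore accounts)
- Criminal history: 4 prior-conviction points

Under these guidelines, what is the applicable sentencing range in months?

Base offense level for bribery: 12.
R2 applies: 12 + 2 = 14.
R3 applies (level before this adjustment is 14 ≥ 6, so +5): 14 + 5 = 19.
R4 applies: 19 + 3 = 22.
R5 applies: 22 − 1 = 21.
R6 applies: 21 − 2 = 19.
R7 applies (level before this adjustment is 19 ≥ 11, so +3): 19 + 3 = 22.
R8 does not apply.
Final offense level: 22.
Criminal history: 4 prior points → Category B (3-7).
Level 22 falls in the 19-22 band.
Grid: Level 19-22 × Category B = 49-58 months.

49-58 months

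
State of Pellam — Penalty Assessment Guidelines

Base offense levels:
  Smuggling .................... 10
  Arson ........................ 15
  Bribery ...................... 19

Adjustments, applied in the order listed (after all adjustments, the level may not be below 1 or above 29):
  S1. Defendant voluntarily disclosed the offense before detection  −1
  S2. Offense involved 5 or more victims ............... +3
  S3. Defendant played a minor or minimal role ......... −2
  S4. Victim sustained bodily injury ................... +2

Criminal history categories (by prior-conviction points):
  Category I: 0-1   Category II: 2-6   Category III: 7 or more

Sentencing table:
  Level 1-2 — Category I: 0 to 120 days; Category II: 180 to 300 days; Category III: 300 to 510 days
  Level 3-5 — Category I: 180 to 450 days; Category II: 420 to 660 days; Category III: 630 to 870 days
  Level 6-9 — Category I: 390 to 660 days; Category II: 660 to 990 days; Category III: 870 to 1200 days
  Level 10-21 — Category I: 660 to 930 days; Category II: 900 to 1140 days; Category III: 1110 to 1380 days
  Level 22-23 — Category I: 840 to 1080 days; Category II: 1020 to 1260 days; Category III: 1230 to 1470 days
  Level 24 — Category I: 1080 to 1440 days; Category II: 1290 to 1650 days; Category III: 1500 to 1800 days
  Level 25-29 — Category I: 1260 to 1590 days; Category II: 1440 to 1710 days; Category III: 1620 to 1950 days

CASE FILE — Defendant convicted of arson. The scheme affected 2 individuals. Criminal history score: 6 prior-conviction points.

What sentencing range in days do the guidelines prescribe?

900-1140 days

Base offense level for arson: 15.
Final offense level: 15.
Criminal history: 6 prior points → Category II (2-6).
Level 15 falls in the 10-21 band.
Grid: Level 10-21 × Category II = 900-1140 days.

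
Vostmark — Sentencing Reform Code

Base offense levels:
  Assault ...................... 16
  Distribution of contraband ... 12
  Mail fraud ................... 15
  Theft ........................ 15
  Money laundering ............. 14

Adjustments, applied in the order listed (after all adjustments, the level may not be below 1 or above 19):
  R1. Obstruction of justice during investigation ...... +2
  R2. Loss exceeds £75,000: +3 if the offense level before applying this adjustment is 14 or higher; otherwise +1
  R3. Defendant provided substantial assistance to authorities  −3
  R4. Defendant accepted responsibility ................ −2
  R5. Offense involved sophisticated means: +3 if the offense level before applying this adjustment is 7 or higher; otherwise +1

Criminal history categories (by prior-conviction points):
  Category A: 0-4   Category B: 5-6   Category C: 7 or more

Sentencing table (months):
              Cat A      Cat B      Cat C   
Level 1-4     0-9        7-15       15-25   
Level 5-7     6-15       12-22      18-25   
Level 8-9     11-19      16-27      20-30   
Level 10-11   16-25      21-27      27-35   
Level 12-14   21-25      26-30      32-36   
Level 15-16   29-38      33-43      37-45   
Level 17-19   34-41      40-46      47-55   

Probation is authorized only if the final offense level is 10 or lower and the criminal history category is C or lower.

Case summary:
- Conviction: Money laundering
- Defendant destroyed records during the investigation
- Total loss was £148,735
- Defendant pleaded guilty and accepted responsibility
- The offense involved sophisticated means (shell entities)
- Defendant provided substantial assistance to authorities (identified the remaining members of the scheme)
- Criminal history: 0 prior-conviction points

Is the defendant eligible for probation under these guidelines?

Base offense level for money laundering: 14.
R1 applies: 14 + 2 = 16.
R2 applies (level before this adjustment is 16 ≥ 14, so +3): 16 + 3 = 19.
R3 applies: 19 − 3 = 16.
R4 applies: 16 − 2 = 14.
R5 applies (level before this adjustment is 14 ≥ 7, so +3): 14 + 3 = 17.
Final offense level: 17.
Criminal history: 0 prior points → Category A (0-4).
Level 17 falls in the 17-19 band.
Grid: Level 17-19 × Category A = 34-41 months.
Probation check: level 17 > 10 and category A ≤ C → not eligible.

No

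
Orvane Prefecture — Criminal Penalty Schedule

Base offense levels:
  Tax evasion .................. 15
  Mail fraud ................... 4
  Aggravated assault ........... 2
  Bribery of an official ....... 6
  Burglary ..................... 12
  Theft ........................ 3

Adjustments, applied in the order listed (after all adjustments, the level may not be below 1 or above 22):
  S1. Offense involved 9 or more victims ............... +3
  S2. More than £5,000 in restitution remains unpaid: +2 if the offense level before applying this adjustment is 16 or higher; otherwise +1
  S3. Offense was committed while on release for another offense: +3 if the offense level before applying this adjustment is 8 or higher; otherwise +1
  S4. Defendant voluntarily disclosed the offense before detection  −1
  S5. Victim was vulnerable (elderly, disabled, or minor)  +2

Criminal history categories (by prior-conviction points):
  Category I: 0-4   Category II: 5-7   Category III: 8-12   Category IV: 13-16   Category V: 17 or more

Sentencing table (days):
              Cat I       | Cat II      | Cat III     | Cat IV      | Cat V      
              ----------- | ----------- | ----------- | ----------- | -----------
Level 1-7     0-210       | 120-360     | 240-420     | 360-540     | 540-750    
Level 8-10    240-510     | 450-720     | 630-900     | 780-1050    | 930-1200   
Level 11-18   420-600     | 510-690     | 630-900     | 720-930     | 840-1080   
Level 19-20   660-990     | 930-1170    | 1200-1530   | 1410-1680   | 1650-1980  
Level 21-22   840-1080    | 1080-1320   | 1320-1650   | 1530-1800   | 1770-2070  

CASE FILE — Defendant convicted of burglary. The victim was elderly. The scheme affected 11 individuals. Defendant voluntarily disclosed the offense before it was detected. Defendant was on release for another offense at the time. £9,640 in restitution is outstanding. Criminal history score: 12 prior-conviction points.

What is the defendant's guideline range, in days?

1200-1530 days

Base offense level for burglary: 12.
S1 applies: 12 + 3 = 15.
S2 applies (level before this adjustment is 15 < 16, so +1): 15 + 1 = 16.
S3 applies (level before this adjustment is 16 ≥ 8, so +3): 16 + 3 = 19.
S4 applies: 19 − 1 = 18.
S5 applies: 18 + 2 = 20.
Final offense level: 20.
Criminal history: 12 prior points → Category III (8-12).
Level 20 falls in the 19-20 band.
Grid: Level 19-20 × Category III = 1200-1530 days.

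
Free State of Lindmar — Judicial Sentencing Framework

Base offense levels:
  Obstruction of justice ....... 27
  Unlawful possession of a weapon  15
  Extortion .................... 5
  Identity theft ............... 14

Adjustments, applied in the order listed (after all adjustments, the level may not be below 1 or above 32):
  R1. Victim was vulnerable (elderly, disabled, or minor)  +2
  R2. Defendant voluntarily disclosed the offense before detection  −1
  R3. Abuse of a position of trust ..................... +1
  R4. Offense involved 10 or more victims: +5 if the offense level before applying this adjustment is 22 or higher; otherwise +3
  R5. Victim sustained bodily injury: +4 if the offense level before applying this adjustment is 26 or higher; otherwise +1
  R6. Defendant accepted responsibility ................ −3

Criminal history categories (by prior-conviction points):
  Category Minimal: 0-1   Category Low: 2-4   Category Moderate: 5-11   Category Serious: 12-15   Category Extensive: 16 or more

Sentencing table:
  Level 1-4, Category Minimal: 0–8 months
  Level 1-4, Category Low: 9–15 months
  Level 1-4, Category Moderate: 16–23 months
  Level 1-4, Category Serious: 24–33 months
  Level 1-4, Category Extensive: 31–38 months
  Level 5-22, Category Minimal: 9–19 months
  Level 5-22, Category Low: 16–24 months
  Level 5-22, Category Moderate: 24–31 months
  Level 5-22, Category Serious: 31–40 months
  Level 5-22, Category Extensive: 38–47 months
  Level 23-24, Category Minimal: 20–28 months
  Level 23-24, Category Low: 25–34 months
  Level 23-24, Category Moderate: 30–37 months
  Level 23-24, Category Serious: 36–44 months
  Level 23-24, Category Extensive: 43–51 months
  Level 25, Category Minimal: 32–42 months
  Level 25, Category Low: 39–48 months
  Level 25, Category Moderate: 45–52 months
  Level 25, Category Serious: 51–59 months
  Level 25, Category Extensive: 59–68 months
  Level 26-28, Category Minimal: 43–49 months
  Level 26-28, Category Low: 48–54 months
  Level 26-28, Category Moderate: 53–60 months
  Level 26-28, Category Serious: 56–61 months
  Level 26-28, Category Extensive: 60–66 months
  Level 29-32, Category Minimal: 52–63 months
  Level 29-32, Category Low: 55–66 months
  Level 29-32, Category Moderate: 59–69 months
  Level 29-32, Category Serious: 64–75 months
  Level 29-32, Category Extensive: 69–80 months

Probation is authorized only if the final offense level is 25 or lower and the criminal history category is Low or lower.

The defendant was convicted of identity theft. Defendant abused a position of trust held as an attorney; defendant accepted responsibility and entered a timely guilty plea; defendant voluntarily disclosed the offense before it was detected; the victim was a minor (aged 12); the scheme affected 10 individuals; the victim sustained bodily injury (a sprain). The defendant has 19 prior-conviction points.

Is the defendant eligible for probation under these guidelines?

Base offense level for identity theft: 14.
R1 applies: 14 + 2 = 16.
R2 applies: 16 − 1 = 15.
R3 applies: 15 + 1 = 16.
R4 applies (level before this adjustment is 16 < 22, so +3): 16 + 3 = 19.
R5 applies (level before this adjustment is 19 < 26, so +1): 19 + 1 = 20.
R6 applies: 20 − 3 = 17.
Final offense level: 17.
Criminal history: 19 prior points → Category Extensive (16+).
Level 17 falls in the 5-22 band.
Grid: Level 5-22 × Category Extensive = 38-47 months.
Probation check: level 17 ≤ 25 and category Extensive > Low → not eligible.

No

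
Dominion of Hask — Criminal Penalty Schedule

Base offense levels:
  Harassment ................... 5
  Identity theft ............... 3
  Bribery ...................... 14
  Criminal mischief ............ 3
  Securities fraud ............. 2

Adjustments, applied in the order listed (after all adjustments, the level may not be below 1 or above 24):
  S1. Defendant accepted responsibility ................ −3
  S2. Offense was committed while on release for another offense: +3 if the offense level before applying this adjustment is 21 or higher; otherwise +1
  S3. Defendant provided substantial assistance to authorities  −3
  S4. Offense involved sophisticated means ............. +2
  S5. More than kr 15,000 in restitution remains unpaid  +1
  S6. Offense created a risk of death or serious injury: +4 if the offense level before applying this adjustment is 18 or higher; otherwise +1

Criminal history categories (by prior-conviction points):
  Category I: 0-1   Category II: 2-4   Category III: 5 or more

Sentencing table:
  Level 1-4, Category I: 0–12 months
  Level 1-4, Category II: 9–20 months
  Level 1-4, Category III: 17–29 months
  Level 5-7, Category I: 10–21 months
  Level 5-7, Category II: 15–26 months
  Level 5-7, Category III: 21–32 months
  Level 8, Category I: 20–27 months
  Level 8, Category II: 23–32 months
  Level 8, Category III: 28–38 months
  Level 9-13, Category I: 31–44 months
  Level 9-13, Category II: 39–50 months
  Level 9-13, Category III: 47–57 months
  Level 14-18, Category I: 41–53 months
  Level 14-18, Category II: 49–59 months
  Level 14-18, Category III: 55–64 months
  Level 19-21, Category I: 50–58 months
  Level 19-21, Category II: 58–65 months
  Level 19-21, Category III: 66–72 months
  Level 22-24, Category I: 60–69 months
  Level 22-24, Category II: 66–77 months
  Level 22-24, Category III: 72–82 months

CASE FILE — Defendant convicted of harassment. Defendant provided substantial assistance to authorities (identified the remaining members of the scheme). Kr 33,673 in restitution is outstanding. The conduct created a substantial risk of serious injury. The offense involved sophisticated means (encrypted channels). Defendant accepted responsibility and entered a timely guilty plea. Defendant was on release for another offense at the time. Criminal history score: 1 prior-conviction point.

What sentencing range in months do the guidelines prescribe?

0-12 months

Base offense level for harassment: 5.
S1 applies: 5 − 3 = 2.
S2 applies (level before this adjustment is 2 < 21, so +1): 2 + 1 = 3.
S3 applies: 3 − 3 = 0.
S4 applies: 0 + 2 = 2.
S5 applies: 2 + 1 = 3.
S6 applies (level before this adjustment is 3 < 18, so +1): 3 + 1 = 4.
Final offense level: 4.
Criminal history: 1 prior point → Category I (0-1).
Level 4 falls in the 1-4 band.
Grid: Level 1-4 × Category I = 0-12 months.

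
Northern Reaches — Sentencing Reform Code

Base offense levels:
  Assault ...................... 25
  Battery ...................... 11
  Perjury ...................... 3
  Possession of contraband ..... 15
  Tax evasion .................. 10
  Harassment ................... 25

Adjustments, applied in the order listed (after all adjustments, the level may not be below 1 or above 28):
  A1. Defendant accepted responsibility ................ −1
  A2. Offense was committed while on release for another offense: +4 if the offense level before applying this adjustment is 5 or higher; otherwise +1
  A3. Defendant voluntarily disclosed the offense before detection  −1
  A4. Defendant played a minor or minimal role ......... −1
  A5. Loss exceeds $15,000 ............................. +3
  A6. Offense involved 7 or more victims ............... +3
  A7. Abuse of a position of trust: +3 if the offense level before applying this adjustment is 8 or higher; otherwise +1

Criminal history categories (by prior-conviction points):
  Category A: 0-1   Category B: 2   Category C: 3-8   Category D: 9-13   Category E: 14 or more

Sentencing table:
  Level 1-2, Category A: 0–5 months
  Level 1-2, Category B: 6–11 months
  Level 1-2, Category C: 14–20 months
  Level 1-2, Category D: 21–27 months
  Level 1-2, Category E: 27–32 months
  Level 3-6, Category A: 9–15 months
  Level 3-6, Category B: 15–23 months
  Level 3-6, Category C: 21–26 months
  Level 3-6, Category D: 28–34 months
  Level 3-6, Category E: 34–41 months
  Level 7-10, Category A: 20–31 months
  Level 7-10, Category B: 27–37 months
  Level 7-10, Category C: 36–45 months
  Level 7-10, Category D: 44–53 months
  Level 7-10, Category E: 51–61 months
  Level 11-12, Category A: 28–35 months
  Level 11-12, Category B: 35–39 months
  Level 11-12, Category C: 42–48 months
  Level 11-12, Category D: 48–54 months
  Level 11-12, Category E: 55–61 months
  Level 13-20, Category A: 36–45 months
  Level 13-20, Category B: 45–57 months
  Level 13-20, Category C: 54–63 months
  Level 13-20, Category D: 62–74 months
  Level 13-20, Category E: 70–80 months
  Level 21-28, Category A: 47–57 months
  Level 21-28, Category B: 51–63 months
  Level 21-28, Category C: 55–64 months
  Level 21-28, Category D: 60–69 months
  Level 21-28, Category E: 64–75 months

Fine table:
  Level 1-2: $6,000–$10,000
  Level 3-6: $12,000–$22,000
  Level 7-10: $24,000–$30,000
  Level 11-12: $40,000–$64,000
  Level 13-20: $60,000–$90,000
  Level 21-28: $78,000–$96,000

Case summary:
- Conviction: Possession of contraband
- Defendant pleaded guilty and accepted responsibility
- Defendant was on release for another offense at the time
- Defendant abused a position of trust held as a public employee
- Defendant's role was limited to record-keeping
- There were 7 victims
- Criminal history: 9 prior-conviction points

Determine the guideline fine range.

Base offense level for possession of contraband: 15.
A1 applies: 15 − 1 = 14.
A2 applies (level before this adjustment is 14 ≥ 5, so +4): 14 + 4 = 18.
A3 does not apply.
A4 applies: 18 − 1 = 17.
A5 does not apply.
A6 applies: 17 + 3 = 20.
A7 applies (level before this adjustment is 20 ≥ 8, so +3): 20 + 3 = 23.
Final offense level: 23.
Level 23 falls in the 21-28 band.
Fine table: Level 21-28 → $78,000–$96,000.

$78,000–$96,000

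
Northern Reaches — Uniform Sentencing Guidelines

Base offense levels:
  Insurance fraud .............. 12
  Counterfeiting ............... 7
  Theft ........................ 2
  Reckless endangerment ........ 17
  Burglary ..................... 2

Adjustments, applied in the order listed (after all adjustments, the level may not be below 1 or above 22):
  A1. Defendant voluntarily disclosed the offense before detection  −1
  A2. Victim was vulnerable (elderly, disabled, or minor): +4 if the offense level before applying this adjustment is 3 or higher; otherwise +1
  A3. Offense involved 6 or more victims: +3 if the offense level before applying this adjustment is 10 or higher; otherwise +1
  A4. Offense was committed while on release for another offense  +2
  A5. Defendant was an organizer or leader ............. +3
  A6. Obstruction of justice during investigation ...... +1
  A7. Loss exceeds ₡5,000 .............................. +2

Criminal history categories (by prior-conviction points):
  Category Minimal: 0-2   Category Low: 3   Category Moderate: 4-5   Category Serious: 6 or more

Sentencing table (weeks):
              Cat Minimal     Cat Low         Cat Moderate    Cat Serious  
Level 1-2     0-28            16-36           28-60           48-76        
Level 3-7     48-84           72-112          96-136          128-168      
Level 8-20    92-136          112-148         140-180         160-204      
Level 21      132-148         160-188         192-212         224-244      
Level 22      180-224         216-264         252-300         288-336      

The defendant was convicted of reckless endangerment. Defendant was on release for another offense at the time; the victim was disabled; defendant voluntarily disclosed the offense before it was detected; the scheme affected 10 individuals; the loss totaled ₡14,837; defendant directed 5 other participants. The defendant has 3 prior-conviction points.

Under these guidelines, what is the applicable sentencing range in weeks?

Base offense level for reckless endangerment: 17.
A1 applies: 17 − 1 = 16.
A2 applies (level before this adjustment is 16 ≥ 3, so +4): 16 + 4 = 20.
A3 applies (level before this adjustment is 20 ≥ 10, so +3): 20 + 3 = 23.
A4 applies: 23 + 2 = 25.
A5 applies: 25 + 3 = 28.
A7 applies: 28 + 2 = 30.
Level 30 exceeds the maximum of 22; capped at 22.
Final offense level: 22.
Criminal history: 3 prior points → Category Low (3).
Level 22 falls in the 22 band.
Grid: Level 22 × Category Low = 216-264 weeks.

216-264 weeks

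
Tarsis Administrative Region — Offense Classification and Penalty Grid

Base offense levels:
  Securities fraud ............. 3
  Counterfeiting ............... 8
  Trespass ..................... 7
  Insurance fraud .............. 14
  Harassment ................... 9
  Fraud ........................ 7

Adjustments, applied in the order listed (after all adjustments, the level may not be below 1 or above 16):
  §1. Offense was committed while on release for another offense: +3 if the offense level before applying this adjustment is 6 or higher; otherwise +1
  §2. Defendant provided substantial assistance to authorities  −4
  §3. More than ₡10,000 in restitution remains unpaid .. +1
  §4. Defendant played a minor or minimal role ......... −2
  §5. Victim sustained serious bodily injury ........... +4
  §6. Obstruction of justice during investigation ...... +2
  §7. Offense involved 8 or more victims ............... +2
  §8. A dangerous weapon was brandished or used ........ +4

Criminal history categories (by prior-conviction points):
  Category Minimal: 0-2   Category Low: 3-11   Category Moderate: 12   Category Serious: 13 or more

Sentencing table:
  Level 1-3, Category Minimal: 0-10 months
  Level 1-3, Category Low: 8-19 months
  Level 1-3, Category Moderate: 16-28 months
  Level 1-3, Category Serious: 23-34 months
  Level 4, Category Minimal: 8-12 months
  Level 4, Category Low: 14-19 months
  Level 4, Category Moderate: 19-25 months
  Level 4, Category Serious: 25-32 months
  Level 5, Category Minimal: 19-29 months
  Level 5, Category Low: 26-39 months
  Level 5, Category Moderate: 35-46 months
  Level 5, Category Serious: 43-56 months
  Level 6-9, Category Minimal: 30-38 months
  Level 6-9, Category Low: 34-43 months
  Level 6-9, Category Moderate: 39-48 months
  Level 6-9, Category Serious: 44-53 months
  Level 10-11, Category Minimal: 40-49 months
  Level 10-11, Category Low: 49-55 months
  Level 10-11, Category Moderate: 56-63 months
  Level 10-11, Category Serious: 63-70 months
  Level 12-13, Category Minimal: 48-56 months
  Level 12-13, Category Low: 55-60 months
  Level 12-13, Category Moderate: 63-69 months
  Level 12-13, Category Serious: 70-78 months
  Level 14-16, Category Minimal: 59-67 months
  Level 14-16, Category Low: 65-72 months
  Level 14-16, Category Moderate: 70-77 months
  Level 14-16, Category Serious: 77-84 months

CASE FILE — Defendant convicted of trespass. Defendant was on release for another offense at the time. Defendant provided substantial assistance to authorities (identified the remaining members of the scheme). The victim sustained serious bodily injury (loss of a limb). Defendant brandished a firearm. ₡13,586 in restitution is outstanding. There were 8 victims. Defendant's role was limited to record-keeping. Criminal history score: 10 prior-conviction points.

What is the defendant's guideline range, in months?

65-72 months

Base offense level for trespass: 7.
§1 applies (level before this adjustment is 7 ≥ 6, so +3): 7 + 3 = 10.
§2 applies: 10 − 4 = 6.
§3 applies: 6 + 1 = 7.
§4 applies: 7 − 2 = 5.
§5 applies: 5 + 4 = 9.
§7 applies: 9 + 2 = 11.
§8 applies: 11 + 4 = 15.
Final offense level: 15.
Criminal history: 10 prior points → Category Low (3-11).
Level 15 falls in the 14-16 band.
Grid: Level 14-16 × Category Low = 65-72 months.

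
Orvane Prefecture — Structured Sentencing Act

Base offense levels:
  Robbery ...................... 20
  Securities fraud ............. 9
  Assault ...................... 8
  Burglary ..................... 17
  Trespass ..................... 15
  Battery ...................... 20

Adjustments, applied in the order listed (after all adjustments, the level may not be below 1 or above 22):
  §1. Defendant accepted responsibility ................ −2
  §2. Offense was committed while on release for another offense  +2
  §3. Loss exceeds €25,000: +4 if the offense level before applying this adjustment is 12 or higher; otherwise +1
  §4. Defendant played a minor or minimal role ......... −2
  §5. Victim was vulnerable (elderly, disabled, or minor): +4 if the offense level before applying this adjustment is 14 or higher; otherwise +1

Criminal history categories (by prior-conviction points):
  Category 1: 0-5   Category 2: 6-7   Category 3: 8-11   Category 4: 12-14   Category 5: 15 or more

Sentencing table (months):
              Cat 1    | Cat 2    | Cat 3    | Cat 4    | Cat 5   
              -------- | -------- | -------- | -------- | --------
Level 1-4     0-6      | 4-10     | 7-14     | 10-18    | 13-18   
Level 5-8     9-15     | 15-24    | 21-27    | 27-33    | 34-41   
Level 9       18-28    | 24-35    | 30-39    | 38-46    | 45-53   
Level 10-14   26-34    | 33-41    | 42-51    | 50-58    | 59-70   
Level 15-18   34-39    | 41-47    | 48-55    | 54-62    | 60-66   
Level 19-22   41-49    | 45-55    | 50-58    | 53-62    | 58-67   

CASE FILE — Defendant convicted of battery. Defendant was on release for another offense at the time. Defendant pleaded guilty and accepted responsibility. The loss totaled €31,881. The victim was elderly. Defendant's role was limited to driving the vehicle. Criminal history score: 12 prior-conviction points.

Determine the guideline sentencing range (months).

53-62 months

Base offense level for battery: 20.
§1 applies: 20 − 2 = 18.
§2 applies: 18 + 2 = 20.
§3 applies (level before this adjustment is 20 ≥ 12, so +4): 20 + 4 = 24.
§4 applies: 24 − 2 = 22.
§5 applies (level before this adjustment is 22 ≥ 14, so +4): 22 + 4 = 26.
Level 26 exceeds the maximum of 22; capped at 22.
Final offense level: 22.
Criminal history: 12 prior points → Category 4 (12-14).
Level 22 falls in the 19-22 band.
Grid: Level 19-22 × Category 4 = 53-62 months.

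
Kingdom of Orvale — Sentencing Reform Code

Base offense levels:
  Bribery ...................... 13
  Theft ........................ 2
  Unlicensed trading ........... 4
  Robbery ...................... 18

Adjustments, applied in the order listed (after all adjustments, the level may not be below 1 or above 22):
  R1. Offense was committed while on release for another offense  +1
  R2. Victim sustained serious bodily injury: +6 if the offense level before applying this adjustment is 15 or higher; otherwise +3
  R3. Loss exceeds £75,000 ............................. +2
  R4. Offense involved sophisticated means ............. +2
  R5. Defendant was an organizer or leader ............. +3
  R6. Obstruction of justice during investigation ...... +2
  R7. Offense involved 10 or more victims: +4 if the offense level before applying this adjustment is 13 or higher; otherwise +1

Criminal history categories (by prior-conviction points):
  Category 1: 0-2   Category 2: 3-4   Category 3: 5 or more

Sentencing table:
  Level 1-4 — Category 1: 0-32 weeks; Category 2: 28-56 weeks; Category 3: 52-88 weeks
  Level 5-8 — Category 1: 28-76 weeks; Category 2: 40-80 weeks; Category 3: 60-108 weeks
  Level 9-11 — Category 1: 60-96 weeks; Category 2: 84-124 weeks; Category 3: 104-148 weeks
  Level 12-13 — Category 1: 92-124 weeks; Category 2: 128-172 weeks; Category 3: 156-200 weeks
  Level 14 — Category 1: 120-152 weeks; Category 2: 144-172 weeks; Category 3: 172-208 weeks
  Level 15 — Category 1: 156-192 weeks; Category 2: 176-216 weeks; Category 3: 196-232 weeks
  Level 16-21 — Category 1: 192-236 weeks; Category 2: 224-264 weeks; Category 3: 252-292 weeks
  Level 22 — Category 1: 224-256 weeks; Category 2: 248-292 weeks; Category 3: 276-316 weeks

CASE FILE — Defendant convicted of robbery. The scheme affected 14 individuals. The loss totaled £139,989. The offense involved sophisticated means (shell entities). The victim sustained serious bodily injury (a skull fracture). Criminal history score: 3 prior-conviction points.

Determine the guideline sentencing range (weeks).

Base offense level for robbery: 18.
R1 does not apply.
R2 applies (level before this adjustment is 18 ≥ 15, so +6): 18 + 6 = 24.
R3 applies: 24 + 2 = 26.
R4 applies: 26 + 2 = 28.
R5 does not apply.
R6 does not apply.
R7 applies (level before this adjustment is 28 ≥ 13, so +4): 28 + 4 = 32.
Level 32 exceeds the maximum of 22; capped at 22.
Final offense level: 22.
Criminal history: 3 prior points → Category 2 (3-4).
Level 22 falls in the 22 band.
Grid: Level 22 × Category 2 = 248-292 weeks.

248-292 weeks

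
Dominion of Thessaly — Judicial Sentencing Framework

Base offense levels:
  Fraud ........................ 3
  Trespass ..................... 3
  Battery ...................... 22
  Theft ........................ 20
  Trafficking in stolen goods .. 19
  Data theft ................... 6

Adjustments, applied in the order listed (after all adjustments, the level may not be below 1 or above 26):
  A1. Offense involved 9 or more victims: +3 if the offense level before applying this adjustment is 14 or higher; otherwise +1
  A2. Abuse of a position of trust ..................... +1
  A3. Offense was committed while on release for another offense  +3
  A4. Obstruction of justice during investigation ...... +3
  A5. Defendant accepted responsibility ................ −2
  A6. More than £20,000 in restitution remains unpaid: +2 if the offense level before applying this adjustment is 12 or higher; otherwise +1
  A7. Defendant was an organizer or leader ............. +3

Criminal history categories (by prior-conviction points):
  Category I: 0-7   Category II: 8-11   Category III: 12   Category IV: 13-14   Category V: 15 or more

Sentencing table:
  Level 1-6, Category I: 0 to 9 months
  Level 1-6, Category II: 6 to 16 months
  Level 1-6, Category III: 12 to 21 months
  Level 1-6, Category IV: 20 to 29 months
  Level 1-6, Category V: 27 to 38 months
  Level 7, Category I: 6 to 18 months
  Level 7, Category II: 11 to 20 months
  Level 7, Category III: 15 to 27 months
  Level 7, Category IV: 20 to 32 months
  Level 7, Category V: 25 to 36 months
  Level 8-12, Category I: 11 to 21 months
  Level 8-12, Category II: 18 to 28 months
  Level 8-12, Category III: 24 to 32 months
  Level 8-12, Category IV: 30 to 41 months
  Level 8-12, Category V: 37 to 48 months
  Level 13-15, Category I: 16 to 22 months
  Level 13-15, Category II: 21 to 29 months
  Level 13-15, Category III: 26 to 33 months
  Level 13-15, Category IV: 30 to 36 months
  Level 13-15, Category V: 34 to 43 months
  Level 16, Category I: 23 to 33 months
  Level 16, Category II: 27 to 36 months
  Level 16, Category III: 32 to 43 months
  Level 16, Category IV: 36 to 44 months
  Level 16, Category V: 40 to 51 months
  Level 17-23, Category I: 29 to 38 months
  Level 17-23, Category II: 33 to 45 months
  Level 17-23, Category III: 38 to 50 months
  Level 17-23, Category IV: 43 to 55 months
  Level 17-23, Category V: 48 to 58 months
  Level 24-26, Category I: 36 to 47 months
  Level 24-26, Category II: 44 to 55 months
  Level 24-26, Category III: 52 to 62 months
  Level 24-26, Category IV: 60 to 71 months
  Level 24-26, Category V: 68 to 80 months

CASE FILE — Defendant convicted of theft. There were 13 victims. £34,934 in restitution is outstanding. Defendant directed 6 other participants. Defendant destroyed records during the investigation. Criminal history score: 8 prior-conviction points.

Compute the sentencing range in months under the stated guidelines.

44-55 months

Base offense level for theft: 20.
A1 applies (level before this adjustment is 20 ≥ 14, so +3): 20 + 3 = 23.
A2 does not apply.
A3 does not apply.
A4 applies: 23 + 3 = 26.
A5 does not apply.
A6 applies (level before this adjustment is 26 ≥ 12, so +2): 26 + 2 = 28.
A7 applies: 28 + 3 = 31.
Level 31 exceeds the maximum of 26; capped at 26.
Final offense level: 26.
Criminal history: 8 prior points → Category II (8-11).
Level 26 falls in the 24-26 band.
Grid: Level 24-26 × Category II = 44-55 months.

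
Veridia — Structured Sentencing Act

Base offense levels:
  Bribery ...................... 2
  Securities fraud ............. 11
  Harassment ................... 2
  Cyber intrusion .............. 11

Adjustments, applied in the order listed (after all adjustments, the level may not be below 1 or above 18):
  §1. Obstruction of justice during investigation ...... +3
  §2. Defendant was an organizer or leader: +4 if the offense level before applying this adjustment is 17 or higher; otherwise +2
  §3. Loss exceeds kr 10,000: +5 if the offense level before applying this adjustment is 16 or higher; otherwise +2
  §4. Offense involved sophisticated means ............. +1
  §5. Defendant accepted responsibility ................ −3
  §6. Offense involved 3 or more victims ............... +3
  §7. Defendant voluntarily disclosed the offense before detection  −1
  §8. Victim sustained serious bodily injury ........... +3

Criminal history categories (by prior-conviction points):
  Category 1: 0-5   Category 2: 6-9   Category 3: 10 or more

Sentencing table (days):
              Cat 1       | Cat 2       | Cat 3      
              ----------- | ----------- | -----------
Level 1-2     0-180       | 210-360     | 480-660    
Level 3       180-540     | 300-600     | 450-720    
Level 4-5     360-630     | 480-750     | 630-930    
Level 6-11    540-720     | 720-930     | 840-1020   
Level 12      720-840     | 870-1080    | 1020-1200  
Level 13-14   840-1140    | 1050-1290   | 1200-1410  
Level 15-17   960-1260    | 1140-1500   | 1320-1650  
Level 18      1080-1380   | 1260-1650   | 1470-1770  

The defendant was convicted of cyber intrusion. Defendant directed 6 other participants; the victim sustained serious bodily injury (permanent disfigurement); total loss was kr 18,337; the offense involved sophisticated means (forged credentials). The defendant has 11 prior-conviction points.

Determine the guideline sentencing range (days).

1470-1770 days

Base offense level for cyber intrusion: 11.
§2 applies (level before this adjustment is 11 < 17, so +2): 11 + 2 = 13.
§3 applies (level before this adjustment is 13 < 16, so +2): 13 + 2 = 15.
§4 applies: 15 + 1 = 16.
§5 does not apply.
§6 does not apply.
§8 applies: 16 + 3 = 19.
Level 19 exceeds the maximum of 18; capped at 18.
Final offense level: 18.
Criminal history: 11 prior points → Category 3 (10+).
Level 18 falls in the 18 band.
Grid: Level 18 × Category 3 = 1470-1770 days.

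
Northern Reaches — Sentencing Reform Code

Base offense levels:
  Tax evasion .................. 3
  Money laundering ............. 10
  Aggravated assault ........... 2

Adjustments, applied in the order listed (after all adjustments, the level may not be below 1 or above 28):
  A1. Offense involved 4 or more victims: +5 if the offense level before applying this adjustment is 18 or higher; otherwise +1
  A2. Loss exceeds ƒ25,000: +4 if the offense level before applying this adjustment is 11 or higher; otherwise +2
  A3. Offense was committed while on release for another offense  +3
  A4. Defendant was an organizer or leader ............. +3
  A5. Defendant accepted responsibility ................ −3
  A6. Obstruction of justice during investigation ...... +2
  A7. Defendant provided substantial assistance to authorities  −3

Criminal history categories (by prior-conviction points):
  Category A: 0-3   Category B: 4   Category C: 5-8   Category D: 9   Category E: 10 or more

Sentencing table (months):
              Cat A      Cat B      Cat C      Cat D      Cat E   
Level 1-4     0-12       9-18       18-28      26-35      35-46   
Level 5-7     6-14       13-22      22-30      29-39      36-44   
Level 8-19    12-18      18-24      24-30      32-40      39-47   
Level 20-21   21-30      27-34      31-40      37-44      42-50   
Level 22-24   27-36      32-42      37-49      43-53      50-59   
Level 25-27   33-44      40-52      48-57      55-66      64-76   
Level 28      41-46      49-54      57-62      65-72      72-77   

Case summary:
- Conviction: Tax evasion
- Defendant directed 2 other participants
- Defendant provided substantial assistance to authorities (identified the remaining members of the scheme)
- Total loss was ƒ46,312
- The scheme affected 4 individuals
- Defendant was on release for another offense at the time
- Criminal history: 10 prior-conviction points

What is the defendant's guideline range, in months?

39-47 months

Base offense level for tax evasion: 3.
A1 applies (level before this adjustment is 3 < 18, so +1): 3 + 1 = 4.
A2 applies (level before this adjustment is 4 < 11, so +2): 4 + 2 = 6.
A3 applies: 6 + 3 = 9.
A4 applies: 9 + 3 = 12.
A5 does not apply.
A7 applies: 12 − 3 = 9.
Final offense level: 9.
Criminal history: 10 prior points → Category E (10+).
Level 9 falls in the 8-19 band.
Grid: Level 8-19 × Category E = 39-47 months.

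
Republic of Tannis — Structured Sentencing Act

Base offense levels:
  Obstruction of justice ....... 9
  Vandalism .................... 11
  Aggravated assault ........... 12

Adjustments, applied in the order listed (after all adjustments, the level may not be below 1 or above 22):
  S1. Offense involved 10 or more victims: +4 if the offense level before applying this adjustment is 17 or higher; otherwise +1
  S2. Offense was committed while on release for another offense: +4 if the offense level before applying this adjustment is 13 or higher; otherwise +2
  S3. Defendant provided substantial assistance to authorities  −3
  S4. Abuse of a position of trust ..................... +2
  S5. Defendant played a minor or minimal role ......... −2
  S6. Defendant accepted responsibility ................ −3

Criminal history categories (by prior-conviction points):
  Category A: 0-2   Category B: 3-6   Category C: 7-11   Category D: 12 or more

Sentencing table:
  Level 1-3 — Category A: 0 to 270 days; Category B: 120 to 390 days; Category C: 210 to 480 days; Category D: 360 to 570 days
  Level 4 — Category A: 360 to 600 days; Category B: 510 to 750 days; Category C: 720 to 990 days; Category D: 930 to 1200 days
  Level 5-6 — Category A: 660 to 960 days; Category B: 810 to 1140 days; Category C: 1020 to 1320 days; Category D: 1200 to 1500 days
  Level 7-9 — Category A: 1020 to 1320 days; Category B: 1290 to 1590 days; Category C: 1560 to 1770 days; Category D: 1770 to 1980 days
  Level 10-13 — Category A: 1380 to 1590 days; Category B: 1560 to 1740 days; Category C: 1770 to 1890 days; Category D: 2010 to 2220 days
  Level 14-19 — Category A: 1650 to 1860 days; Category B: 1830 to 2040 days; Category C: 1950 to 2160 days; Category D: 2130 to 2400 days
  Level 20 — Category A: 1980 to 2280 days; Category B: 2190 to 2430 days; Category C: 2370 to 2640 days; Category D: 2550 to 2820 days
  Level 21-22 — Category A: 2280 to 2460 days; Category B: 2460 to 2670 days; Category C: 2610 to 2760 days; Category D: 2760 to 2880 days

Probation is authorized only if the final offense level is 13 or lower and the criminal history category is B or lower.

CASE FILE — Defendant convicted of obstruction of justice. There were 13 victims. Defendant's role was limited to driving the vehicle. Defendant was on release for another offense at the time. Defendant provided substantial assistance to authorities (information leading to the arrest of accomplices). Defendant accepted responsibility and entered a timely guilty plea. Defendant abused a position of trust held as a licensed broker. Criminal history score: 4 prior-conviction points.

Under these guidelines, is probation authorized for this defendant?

Base offense level for obstruction of justice: 9.
S1 applies (level before this adjustment is 9 < 17, so +1): 9 + 1 = 10.
S2 applies (level before this adjustment is 10 < 13, so +2): 10 + 2 = 12.
S3 applies: 12 − 3 = 9.
S4 applies: 9 + 2 = 11.
S5 applies: 11 − 2 = 9.
S6 applies: 9 − 3 = 6.
Final offense level: 6.
Criminal history: 4 prior points → Category B (3-6).
Level 6 falls in the 5-6 band.
Grid: Level 5-6 × Category B = 810-1140 days.
Probation check: level 6 ≤ 13 and category B ≤ B → eligible.

Yes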